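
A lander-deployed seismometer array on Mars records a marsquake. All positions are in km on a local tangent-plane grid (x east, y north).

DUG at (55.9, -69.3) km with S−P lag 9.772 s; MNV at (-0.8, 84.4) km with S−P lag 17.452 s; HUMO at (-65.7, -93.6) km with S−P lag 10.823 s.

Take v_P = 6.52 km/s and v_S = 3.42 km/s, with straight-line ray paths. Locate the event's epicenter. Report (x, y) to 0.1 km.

-8.4 km east, -40.9 km north

Distance from S−P lag: d = Δt · v_P v_S / (v_P − v_S) = Δt · (6.52·3.42)/(6.52−3.42) ≈ 7.1930·Δt.
So d_DUG = 70.29, d_MNV = 125.53, d_HUMO = 77.85 km.
Circle about each station: (x − 55.9)² + (y + 69.3)² = 70.29²; (x + 0.8)² + (y − 84.4)² = 125.53²; (x + 65.7)² + (y + 93.6)² = 77.85².
Subtracting the DUG equation from the MNV and HUMO equations removes the quadratic terms:
-113.4 x + 307.4 y = -11620.40
-243.2 x − 48.6 y = 4030.21
Solving the 2×2 system: x ≈ -8.4, y ≈ -40.9 km.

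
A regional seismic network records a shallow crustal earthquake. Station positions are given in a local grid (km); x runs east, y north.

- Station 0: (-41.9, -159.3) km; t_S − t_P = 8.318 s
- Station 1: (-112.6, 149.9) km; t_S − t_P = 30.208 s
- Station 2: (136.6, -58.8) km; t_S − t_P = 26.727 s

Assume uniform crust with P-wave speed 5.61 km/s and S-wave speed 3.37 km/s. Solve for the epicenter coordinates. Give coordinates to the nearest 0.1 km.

Distance from S−P lag: d = Δt · v_P v_S / (v_P − v_S) = Δt · (5.61·3.37)/(5.61−3.37) ≈ 8.4400·Δt.
So d_Station 0 = 70.20, d_Station 1 = 254.96, d_Station 2 = 225.58 km.
Circle about each station: (x + 41.9)² + (y + 159.3)² = 70.20²; (x + 112.6)² + (y − 149.9)² = 254.96²; (x − 136.6)² + (y + 58.8)² = 225.58².
Subtracting the Station 0 equation from the Station 1 and Station 2 equations removes the quadratic terms:
-141.4 x + 618.4 y = -52059.89
357.0 x + 201.0 y = -50973.40
Solving the 2×2 system: x ≈ -84.5, y ≈ -103.5 km.

-84.5 km east, -103.5 km north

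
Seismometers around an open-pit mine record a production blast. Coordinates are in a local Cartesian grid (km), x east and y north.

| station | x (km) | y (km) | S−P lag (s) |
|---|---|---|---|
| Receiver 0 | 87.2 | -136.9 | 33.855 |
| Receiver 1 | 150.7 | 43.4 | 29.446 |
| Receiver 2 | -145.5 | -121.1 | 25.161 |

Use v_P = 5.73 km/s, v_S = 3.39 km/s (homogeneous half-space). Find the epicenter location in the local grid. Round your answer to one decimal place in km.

Distance from S−P lag: d = Δt · v_P v_S / (v_P − v_S) = Δt · (5.73·3.39)/(5.73−3.39) ≈ 8.3012·Δt.
So d_Receiver 0 = 281.04, d_Receiver 1 = 244.44, d_Receiver 2 = 208.87 km.
Circle about each station: (x − 87.2)² + (y + 136.9)² = 281.04²; (x − 150.7)² + (y − 43.4)² = 244.44²; (x + 145.5)² + (y + 121.1)² = 208.87².
Subtracting the Receiver 0 equation from the Receiver 1 and Receiver 2 equations removes the quadratic terms:
127.0 x + 360.6 y = 17481.17
-465.4 x + 31.6 y = 44846.81
Solving the 2×2 system: x ≈ -90.9, y ≈ 80.5 km.
Check against Receiver 0 (with the unrounded x, y): √((x − 87.2)²+(y + 136.9)²) = 281.03 ≈ 281.04 km. ✓

x ≈ -90.9 km, y ≈ 80.5 km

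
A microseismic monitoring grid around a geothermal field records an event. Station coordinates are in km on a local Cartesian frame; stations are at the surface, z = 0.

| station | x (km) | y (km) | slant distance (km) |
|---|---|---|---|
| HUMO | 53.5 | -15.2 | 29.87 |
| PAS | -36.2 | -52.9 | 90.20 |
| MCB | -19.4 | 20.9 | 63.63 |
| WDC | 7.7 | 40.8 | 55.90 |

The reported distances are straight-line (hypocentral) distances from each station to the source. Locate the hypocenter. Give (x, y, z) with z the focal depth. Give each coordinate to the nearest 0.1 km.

x ≈ 35.9 km, y ≈ -2.8 km, depth ≈ 20.7 km

Each station gives a sphere (x−x_i)² + (y−y_i)² + z² = d_i² (stations at z=0).
Subtracting the HUMO sphere from PAS and MCB: z² cancels, leaving linear equations in x and y:
-179.4 x − 75.4 y = -6228.26
-145.8 x + 72.2 y = -5436.68
Solving: x ≈ 35.898, y ≈ -2.809 km (keep extra digits for the depth step; rounded: 35.9, -2.8).
Then from the HUMO sphere: z² = 29.87² − (x − 53.5)² − (y + 15.2)² with x = 35.898, y = -2.809, so z ≈ 20.709 ≈ 20.7 km.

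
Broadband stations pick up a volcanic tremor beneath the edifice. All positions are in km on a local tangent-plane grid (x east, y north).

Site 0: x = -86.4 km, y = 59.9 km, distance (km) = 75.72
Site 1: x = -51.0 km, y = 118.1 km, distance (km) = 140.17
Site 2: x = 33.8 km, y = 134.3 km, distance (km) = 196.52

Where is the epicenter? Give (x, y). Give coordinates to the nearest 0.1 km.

Circle about each station: (x + 86.4)² + (y − 59.9)² = 75.72²; (x + 51.0)² + (y − 118.1)² = 140.17²; (x − 33.8)² + (y − 134.3)² = 196.52².
Subtracting pairs of circle equations eliminates x²+y² and gives linear equations (the radical axes):
70.8 x + 116.4 y = -8418.47
240.4 x + 148.8 y = -24760.63
Solving the 2×2 system: x ≈ -93.4, y ≈ -15.5 km.

x ≈ -93.4 km, y ≈ -15.5 km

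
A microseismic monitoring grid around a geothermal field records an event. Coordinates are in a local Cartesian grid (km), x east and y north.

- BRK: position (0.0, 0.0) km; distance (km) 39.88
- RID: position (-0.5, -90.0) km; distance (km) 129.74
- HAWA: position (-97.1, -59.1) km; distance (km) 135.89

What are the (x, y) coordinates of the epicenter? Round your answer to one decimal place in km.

(-3.8, 39.7)

Circle about each station: x² + y² = 39.88²; (x + 0.5)² + (y + 90.0)² = 129.74²; (x + 97.1)² + (y + 59.1)² = 135.89².
Subtracting pairs of circle equations eliminates x²+y² and gives linear equations (the radical axes):
-1.0 x − 180.0 y = -7141.80
-194.2 x − 118.2 y = -3954.46
Solving the 2×2 system: x ≈ -3.8, y ≈ 39.7 km.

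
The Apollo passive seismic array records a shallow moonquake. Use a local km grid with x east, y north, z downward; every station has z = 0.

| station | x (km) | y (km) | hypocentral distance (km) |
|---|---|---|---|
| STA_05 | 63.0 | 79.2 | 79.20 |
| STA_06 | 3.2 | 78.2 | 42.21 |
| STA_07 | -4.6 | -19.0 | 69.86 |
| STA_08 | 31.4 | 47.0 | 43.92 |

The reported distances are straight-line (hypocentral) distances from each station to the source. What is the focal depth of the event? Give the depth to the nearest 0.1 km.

z ≈ 26.1 km

Each station gives a sphere (x−x_i)² + (y−y_i)² + z² = d_i² (stations at z=0).
Subtracting the STA_05 sphere from STA_06 and STA_07: z² cancels, leaving linear equations in x and y:
-119.6 x − 2.0 y = 374.80
-135.2 x − 196.4 y = -8467.26
Solving: x ≈ -3.900, y ≈ 45.797 km (keep extra digits for the depth step; rounded: -3.9, 45.8).
Then from the STA_05 sphere: z² = 79.20² − (x − 63.0)² − (y − 79.2)² with x = -3.900, y = 45.797, so z ≈ 26.101 ≈ 26.1 km.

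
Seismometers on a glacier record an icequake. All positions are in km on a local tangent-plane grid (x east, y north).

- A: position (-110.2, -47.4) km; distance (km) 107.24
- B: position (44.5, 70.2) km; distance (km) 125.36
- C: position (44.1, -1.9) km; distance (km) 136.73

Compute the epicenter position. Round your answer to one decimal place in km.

x ≈ -80.0 km, y ≈ 55.5 km

Circle about each station: (x + 110.2)² + (y + 47.4)² = 107.24²; (x − 44.5)² + (y − 70.2)² = 125.36²; (x − 44.1)² + (y + 1.9)² = 136.73².
Subtracting the A equation from the B and C equations removes the quadratic terms:
309.4 x + 235.2 y = -11697.22
308.6 x + 91.0 y = -19637.06
Solving the 2×2 system: x ≈ -80.0, y ≈ 55.5 km.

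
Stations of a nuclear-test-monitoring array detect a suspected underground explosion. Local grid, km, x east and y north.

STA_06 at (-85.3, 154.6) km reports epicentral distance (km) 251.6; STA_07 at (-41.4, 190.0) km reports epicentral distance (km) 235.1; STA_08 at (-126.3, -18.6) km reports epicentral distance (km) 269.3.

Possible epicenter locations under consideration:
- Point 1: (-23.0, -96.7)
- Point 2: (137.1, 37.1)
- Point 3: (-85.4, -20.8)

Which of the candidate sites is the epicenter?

For each candidate, compare |candidate − station| to the reported distance:
Point 1: residuals STA_06 7.3, STA_07 52.2, STA_08 139.8 → max 139.8 km
Point 2: residuals STA_06 0.1, STA_07 0.1, STA_08 0.1 → max 0.1 km
Point 3: residuals STA_06 76.2, STA_07 19.8, STA_08 228.3 → max 228.3 km
Only Point 2 has all residuals ≈ 0.

Point 2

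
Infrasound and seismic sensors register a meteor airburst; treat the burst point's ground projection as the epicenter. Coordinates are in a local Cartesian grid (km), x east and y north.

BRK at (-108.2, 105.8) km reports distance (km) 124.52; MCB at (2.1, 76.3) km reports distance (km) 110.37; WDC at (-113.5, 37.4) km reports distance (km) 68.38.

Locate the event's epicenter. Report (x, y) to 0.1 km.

-65.3 km east, -11.1 km north

Circle about each station: (x + 108.2)² + (y − 105.8)² = 124.52²; (x − 2.1)² + (y − 76.3)² = 110.37²; (x + 113.5)² + (y − 37.4)² = 68.38².
Subtracting the BRK equation from the MCB and WDC equations removes the quadratic terms:
220.6 x − 59.0 y = -13751.09
-10.6 x − 136.8 y = 2209.54
Solving the 2×2 system: x ≈ -65.3, y ≈ -11.1 km.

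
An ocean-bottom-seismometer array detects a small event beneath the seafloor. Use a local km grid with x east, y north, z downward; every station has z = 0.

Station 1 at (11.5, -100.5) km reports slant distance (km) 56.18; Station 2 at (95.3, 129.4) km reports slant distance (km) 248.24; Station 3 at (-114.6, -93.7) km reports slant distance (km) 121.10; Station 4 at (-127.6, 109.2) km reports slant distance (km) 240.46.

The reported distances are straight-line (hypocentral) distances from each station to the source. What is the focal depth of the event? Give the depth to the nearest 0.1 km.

Each station gives a sphere (x−x_i)² + (y−y_i)² + z² = d_i² (stations at z=0).
Subtracting the Station 1 sphere from Station 2 and Station 3: z² cancels, leaving linear equations in x and y:
167.6 x + 459.8 y = -42872.96
-252.2 x + 13.6 y = 171.33
Solving: x ≈ -5.597, y ≈ -91.202 km (keep extra digits for the depth step; rounded: -5.6, -91.2).
Then from the Station 1 sphere: z² = 56.18² − (x − 11.5)² − (y + 100.5)² with x = -5.597, y = -91.202, so z ≈ 52.701 ≈ 52.7 km.

depth ≈ 52.7 km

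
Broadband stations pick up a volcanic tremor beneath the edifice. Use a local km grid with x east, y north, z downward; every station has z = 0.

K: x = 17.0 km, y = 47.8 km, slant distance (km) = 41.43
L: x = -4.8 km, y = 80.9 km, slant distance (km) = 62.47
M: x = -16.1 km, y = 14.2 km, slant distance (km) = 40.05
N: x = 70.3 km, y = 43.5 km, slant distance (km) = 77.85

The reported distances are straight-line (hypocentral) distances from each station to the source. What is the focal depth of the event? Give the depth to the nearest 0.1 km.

Each station gives a sphere (x−x_i)² + (y−y_i)² + z² = d_i² (stations at z=0).
Subtracting the K sphere from L and M: z² cancels, leaving linear equations in x and y:
-43.6 x + 66.2 y = 1807.95
-66.2 x − 67.2 y = -2000.55
Solving: x ≈ 1.496, y ≈ 28.296 km (keep extra digits for the depth step; rounded: 1.5, 28.3).
Then from the K sphere: z² = 41.43² − (x − 17.0)² − (y − 47.8)² with x = 1.496, y = 28.296, so z ≈ 33.101 ≈ 33.1 km.

z ≈ 33.1 km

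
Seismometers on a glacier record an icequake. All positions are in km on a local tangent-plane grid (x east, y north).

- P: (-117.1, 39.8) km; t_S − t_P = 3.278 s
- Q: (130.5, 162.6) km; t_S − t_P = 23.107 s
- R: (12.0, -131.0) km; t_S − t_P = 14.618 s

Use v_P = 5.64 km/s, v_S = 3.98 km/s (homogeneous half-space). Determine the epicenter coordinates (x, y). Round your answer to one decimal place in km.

Distance from S−P lag: d = Δt · v_P v_S / (v_P − v_S) = Δt · (5.64·3.98)/(5.64−3.98) ≈ 13.5224·Δt.
So d_P = 44.33, d_Q = 312.46, d_R = 197.67 km.
Circle about each station: (x + 117.1)² + (y − 39.8)² = 44.33²; (x − 130.5)² + (y − 162.6)² = 312.46²; (x − 12.0)² + (y + 131.0)² = 197.67².
Subtracting pairs of circle equations eliminates x²+y² and gives linear equations (the radical axes):
495.2 x + 245.6 y = -67493.54
258.2 x − 341.6 y = -35099.73
Solving the 2×2 system: x ≈ -136.2, y ≈ -0.2 km.

x ≈ -136.2 km, y ≈ -0.2 km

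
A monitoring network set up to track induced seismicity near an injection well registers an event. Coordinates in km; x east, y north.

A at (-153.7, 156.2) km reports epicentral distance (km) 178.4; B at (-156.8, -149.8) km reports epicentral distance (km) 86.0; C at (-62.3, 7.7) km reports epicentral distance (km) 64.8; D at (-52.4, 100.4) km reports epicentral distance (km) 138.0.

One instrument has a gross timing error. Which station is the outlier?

Solve using three stations at a time. Using A, C, D (subtract circle equations pairwise → linear system) gives (x, y) ≈ (-121.2, -19.2).
Distances from that point to each station vs reported:
  A: calculated 178.4 vs reported 178.4 → residual 0.0 km
  B: calculated 135.4 vs reported 86.0 → residual 49.4 km
  C: calculated 64.8 vs reported 64.8 → residual 0.0 km
  D: calculated 138.0 vs reported 138.0 → residual 0.0 km
A, C, D are mutually consistent (residuals ≈ 0); B is off by 49.4 km.

B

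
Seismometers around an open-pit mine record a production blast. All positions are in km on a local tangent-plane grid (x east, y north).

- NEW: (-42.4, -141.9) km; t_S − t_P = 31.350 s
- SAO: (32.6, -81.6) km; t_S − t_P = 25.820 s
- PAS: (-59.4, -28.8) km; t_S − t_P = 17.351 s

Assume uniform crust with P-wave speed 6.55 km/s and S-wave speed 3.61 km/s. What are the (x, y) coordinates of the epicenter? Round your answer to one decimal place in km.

Distance from S−P lag: d = Δt · v_P v_S / (v_P − v_S) = Δt · (6.55·3.61)/(6.55−3.61) ≈ 8.0427·Δt.
So d_NEW = 252.14, d_SAO = 207.66, d_PAS = 139.55 km.
Circle about each station: (x + 42.4)² + (y + 141.9)² = 252.14²; (x − 32.6)² + (y + 81.6)² = 207.66²; (x + 59.4)² + (y + 28.8)² = 139.55².
Subtracting pairs of circle equations eliminates x²+y² and gives linear equations (the radical axes):
150.0 x + 120.6 y = 6239.85
-34.0 x + 226.2 y = 26524.81
Solving the 2×2 system: x ≈ -47.0, y ≈ 110.2 km.
Check against NEW (with the unrounded x, y): √((x + 42.4)²+(y + 141.9)²) = 252.14 ≈ 252.14 km. ✓

(-47.0, 110.2)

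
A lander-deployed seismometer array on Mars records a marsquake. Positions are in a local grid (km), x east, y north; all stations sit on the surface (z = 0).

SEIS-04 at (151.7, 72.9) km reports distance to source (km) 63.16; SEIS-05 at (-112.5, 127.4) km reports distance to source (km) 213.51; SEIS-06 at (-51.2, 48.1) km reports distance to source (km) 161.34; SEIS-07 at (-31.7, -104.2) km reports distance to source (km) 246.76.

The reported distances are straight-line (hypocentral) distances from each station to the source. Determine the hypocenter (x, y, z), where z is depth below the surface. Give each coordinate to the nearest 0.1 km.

(99.2, 104.4, 15.5)

Each station gives a sphere (x−x_i)² + (y−y_i)² + z² = d_i² (stations at z=0).
Subtracting the SEIS-04 sphere from SEIS-05 and SEIS-06: z² cancels, leaving linear equations in x and y:
-528.4 x + 109.0 y = -41037.62
-405.8 x − 49.6 y = -45433.66
Solving: x ≈ 99.200, y ≈ 104.401 km (keep extra digits for the depth step; rounded: 99.2, 104.4).
Then from the SEIS-04 sphere: z² = 63.16² − (x − 151.7)² − (y − 72.9)² with x = 99.200, y = 104.401, so z ≈ 15.512 ≈ 15.5 km.
Check against SEIS-07 (with the unrounded solution): distance 246.76 ≈ 246.76 km. ✓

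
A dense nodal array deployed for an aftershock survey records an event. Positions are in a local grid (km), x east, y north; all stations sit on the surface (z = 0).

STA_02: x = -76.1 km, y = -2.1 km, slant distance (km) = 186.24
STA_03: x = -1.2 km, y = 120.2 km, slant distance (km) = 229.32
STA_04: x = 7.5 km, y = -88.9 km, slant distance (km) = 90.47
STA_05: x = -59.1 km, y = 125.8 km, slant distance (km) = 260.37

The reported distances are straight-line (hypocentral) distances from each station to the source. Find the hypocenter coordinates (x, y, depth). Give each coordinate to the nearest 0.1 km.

(80.8, -87.3, 53.0)

Each station gives a sphere (x−x_i)² + (y−y_i)² + z² = d_i² (stations at z=0).
Subtracting the STA_02 sphere from STA_03 and STA_04: z² cancels, leaving linear equations in x and y:
149.8 x + 244.6 y = -9248.46
167.2 x − 173.6 y = 28664.36
Solving: x ≈ 80.801, y ≈ -87.295 km (keep extra digits for the depth step; rounded: 80.8, -87.3).
Then from the STA_02 sphere: z² = 186.24² − (x + 76.1)² − (y + 2.1)² with x = 80.801, y = -87.295, so z ≈ 53.002 ≈ 53.0 km.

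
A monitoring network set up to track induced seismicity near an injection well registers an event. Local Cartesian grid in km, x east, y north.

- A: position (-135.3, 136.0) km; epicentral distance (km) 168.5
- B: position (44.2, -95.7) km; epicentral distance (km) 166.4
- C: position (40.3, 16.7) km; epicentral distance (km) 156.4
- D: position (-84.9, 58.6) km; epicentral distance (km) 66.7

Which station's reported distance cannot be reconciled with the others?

Solve using three stations at a time. Using A, B, C (subtract circle equations pairwise → linear system) gives (x, y) ≈ (-108.8, -30.4).
Distances from that point to each station vs reported:
  A: calculated 168.5 vs reported 168.5 → residual 0.0 km
  B: calculated 166.4 vs reported 166.4 → residual 0.0 km
  C: calculated 156.4 vs reported 156.4 → residual 0.0 km
  D: calculated 92.1 vs reported 66.7 → residual 25.4 km
A, B, C are mutually consistent (residuals ≈ 0); D is off by 25.4 km.

D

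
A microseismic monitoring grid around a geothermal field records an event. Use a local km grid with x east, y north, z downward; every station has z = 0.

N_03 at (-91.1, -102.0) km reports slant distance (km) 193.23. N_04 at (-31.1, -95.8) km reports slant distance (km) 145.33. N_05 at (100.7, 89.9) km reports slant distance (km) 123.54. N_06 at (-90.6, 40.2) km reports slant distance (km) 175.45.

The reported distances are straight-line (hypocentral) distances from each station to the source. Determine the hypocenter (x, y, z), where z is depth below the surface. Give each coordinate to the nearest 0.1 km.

Each station gives a sphere (x−x_i)² + (y−y_i)² + z² = d_i² (stations at z=0).
Subtracting the N_03 sphere from N_04 and N_05: z² cancels, leaving linear equations in x and y:
120.0 x + 12.4 y = 7658.66
383.6 x + 383.8 y = 21594.99
Solving: x ≈ 64.689, y ≈ -8.389 km (keep extra digits for the depth step; rounded: 64.7, -8.4).
Then from the N_03 sphere: z² = 193.23² − (x + 91.1)² − (y + 102.0)² with x = 64.689, y = -8.389, so z ≈ 65.609 ≈ 65.6 km.

(64.7, -8.4, 65.6)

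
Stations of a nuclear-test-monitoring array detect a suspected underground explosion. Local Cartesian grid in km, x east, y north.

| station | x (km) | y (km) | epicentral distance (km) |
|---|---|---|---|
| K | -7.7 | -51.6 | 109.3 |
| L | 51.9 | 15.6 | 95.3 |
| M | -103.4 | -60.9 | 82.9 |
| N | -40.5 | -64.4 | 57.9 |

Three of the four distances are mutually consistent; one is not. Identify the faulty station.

Solve using three stations at a time. Using L, M, N (subtract circle equations pairwise → linear system) gives (x, y) ≈ (-40.8, -6.5).
Distances from that point to each station vs reported:
  K: calculated 56.0 vs reported 109.3 → residual 53.3 km
  L: calculated 95.3 vs reported 95.3 → residual 0.0 km
  M: calculated 82.9 vs reported 82.9 → residual 0.0 km
  N: calculated 57.9 vs reported 57.9 → residual 0.0 km
L, M, N are mutually consistent (residuals ≈ 0); K is off by 53.3 km.

K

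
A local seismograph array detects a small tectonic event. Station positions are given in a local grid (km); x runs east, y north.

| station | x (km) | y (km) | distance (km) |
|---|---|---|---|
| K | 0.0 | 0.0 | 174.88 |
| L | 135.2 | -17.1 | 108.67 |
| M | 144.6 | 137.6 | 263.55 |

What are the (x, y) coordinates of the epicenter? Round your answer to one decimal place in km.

Circle about each station: x² + y² = 174.88²; (x − 135.2)² + (y + 17.1)² = 108.67²; (x − 144.6)² + (y − 137.6)² = 263.55².
Subtracting the K equation from the L and M equations removes the quadratic terms:
270.4 x − 34.2 y = 37345.30
289.2 x + 275.2 y = 967.33
Solving the 2×2 system: x ≈ 122.3, y ≈ -125.0 km.

(122.3, -125.0)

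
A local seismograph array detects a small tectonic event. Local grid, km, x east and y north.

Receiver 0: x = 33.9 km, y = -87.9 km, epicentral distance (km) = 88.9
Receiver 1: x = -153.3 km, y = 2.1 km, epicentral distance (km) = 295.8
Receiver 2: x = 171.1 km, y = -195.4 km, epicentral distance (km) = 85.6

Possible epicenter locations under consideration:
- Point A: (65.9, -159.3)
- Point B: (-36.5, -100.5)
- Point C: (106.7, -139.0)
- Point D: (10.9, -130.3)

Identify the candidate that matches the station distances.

For each candidate, compare |candidate − station| to the reported distance:
Point A: residuals Receiver 0 10.7, Receiver 1 23.6, Receiver 2 25.6 → max 25.6 km
Point B: residuals Receiver 0 17.4, Receiver 1 140.3, Receiver 2 142.7 → max 142.7 km
Point C: residuals Receiver 0 0.0, Receiver 1 0.0, Receiver 2 0.0 → max 0.0 km
Point D: residuals Receiver 0 40.7, Receiver 1 84.9, Receiver 2 87.3 → max 87.3 km
Only Point C has all residuals ≈ 0.

Point C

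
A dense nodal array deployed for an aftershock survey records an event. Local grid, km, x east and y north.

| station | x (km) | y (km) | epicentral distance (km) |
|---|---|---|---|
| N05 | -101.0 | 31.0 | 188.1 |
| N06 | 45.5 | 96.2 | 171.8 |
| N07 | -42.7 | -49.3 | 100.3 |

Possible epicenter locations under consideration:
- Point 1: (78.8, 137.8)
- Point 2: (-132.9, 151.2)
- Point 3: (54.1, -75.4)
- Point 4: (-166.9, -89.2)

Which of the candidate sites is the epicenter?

Point 3

For each candidate, compare |candidate − station| to the reported distance:
Point 1: residuals N05 21.0, N06 118.5, N07 122.8 → max 122.8 km
Point 2: residuals N05 63.7, N06 14.9, N07 119.6 → max 119.6 km
Point 3: residuals N05 0.0, N06 0.0, N07 0.0 → max 0.0 km
Point 4: residuals N05 51.0, N06 110.1, N07 30.2 → max 110.1 km
Only Point 3 has all residuals ≈ 0.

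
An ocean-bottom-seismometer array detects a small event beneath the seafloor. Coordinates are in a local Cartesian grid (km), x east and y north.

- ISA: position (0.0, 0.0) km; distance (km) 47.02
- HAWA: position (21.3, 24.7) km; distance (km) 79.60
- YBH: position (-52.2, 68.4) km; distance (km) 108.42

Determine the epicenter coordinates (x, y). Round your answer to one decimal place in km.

Circle about each station: x² + y² = 47.02²; (x − 21.3)² + (y − 24.7)² = 79.60²; (x + 52.2)² + (y − 68.4)² = 108.42².
Subtracting pairs of circle equations eliminates x²+y² and gives linear equations (the radical axes):
42.6 x + 49.4 y = -3061.50
-104.4 x + 136.8 y = -2140.62
Solving the 2×2 system: x ≈ -28.5, y ≈ -37.4 km.
Check against ISA (with the unrounded x, y): √(x²+y²) = 47.02 ≈ 47.02 km. ✓

(-28.5, -37.4)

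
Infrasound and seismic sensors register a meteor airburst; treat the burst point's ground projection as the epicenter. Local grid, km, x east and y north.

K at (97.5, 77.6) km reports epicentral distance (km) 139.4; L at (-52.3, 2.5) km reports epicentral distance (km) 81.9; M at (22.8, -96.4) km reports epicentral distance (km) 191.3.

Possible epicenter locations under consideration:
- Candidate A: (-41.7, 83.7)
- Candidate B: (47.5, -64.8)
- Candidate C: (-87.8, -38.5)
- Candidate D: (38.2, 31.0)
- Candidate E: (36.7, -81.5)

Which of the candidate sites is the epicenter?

For each candidate, compare |candidate − station| to the reported distance:
Candidate A: residuals K 0.1, L 0.0, M 0.0 → max 0.1 km
Candidate B: residuals K 11.5, L 38.5, M 151.2 → max 151.2 km
Candidate C: residuals K 79.3, L 27.7, M 66.5 → max 79.3 km
Candidate D: residuals K 64.0, L 13.0, M 63.0 → max 64.0 km
Candidate E: residuals K 30.9, L 40.5, M 170.9 → max 170.9 km
Only Candidate A has all residuals ≈ 0.

Candidate A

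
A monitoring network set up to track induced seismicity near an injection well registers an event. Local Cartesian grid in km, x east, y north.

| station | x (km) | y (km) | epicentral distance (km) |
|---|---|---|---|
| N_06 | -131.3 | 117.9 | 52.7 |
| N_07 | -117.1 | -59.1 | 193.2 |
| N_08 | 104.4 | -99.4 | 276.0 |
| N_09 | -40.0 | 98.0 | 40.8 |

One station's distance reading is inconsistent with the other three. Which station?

Solve using three stations at a time. Using N_06, N_08, N_09 (subtract circle equations pairwise → linear system) gives (x, y) ≈ (-80.0, 106.0).
Distances from that point to each station vs reported:
  N_06: calculated 52.7 vs reported 52.7 → residual 0.0 km
  N_07: calculated 169.2 vs reported 193.2 → residual 24.0 km
  N_08: calculated 276.0 vs reported 276.0 → residual 0.0 km
  N_09: calculated 40.8 vs reported 40.8 → residual 0.0 km
N_06, N_08, N_09 are mutually consistent (residuals ≈ 0); N_07 is off by 24.0 km.

N_07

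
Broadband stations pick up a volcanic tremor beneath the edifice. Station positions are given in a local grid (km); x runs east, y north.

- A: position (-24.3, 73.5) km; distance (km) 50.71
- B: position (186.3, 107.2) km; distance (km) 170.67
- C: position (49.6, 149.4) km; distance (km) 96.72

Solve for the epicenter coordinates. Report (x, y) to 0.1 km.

x ≈ 23.4 km, y ≈ 56.3 km

Circle about each station: (x + 24.3)² + (y − 73.5)² = 50.71²; (x − 186.3)² + (y − 107.2)² = 170.67²; (x − 49.6)² + (y − 149.4)² = 96.72².
Subtracting pairs of circle equations eliminates x²+y² and gives linear equations (the radical axes):
421.2 x + 67.4 y = 13650.05
147.8 x + 151.8 y = 12004.53
Solving the 2×2 system: x ≈ 23.4, y ≈ 56.3 km.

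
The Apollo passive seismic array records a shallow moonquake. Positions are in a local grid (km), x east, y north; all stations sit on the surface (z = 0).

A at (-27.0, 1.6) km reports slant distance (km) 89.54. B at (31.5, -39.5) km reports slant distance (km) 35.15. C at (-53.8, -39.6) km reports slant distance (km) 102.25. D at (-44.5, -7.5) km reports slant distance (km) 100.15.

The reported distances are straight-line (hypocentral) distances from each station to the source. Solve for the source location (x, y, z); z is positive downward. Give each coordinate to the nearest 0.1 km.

Each station gives a sphere (x−x_i)² + (y−y_i)² + z² = d_i² (stations at z=0).
Subtracting the A sphere from B and C: z² cancels, leaving linear equations in x and y:
117.0 x − 82.2 y = 8602.83
-53.6 x − 82.4 y = 1293.39
Solving: x ≈ 42.897, y ≈ -43.600 km (keep extra digits for the depth step; rounded: 42.9, -43.6).
Then from the A sphere: z² = 89.54² − (x + 27.0)² − (y − 1.6)² with x = 42.897, y = -43.600, so z ≈ 32.997 ≈ 33.0 km.

x ≈ 42.9 km, y ≈ -43.6 km, depth ≈ 33.0 km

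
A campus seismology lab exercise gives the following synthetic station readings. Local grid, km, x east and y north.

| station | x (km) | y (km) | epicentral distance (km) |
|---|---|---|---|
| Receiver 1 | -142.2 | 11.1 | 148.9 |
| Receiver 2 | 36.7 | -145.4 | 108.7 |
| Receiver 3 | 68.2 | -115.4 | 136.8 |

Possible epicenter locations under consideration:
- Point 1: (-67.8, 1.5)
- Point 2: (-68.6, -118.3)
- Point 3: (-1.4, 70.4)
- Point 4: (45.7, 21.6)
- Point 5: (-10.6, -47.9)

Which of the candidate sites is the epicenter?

For each candidate, compare |candidate − station| to the reported distance:
Point 1: residuals Receiver 1 73.9, Receiver 2 71.6, Receiver 3 42.5 → max 73.9 km
Point 2: residuals Receiver 1 0.0, Receiver 2 0.0, Receiver 3 0.0 → max 0.0 km
Point 3: residuals Receiver 1 3.9, Receiver 2 110.4, Receiver 3 61.6 → max 110.4 km
Point 4: residuals Receiver 1 39.3, Receiver 2 58.5, Receiver 3 2.0 → max 58.5 km
Point 5: residuals Receiver 1 4.7, Receiver 2 0.3, Receiver 3 33.0 → max 33.0 km
Only Point 2 has all residuals ≈ 0.

Point 2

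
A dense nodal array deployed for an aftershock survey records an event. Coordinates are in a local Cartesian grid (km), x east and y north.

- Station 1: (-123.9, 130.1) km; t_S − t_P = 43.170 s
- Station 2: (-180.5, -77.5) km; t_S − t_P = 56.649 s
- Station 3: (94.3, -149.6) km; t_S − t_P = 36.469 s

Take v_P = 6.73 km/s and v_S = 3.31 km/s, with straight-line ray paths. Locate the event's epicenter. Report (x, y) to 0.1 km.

(152.9, 80.6)

Distance from S−P lag: d = Δt · v_P v_S / (v_P − v_S) = Δt · (6.73·3.31)/(6.73−3.31) ≈ 6.5135·Δt.
So d_Station 1 = 281.19, d_Station 2 = 368.99, d_Station 3 = 237.54 km.
Circle about each station: (x + 123.9)² + (y − 130.1)² = 281.19²; (x + 180.5)² + (y + 77.5)² = 368.99²; (x − 94.3)² + (y + 149.6)² = 237.54².
Subtracting the Station 1 equation from the Station 2 and Station 3 equations removes the quadratic terms:
-113.2 x − 415.2 y = -50776.52
436.4 x − 559.4 y = 21637.99
Solving the 2×2 system: x ≈ 152.9, y ≈ 80.6 km.
Check against Station 1 (with the unrounded x, y): √((x + 123.9)²+(y − 130.1)²) = 281.20 ≈ 281.19 km. ✓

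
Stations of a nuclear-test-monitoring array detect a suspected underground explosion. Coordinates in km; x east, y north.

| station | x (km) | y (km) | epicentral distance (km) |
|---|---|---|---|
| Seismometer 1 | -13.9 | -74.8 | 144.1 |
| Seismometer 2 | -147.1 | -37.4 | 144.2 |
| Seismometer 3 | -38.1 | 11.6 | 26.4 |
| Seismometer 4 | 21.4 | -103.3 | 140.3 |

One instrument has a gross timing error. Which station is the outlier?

Solve using three stations at a time. Using Seismometer 2, Seismometer 3, Seismometer 4 (subtract circle equations pairwise → linear system) gives (x, y) ≈ (-20.0, 30.7).
Distances from that point to each station vs reported:
  Seismometer 1: calculated 105.7 vs reported 144.1 → residual 38.4 km
  Seismometer 2: calculated 144.2 vs reported 144.2 → residual 0.0 km
  Seismometer 3: calculated 26.3 vs reported 26.4 → residual 0.1 km
  Seismometer 4: calculated 140.3 vs reported 140.3 → residual 0.0 km
Seismometer 2, Seismometer 3, Seismometer 4 are mutually consistent (residuals ≈ 0); Seismometer 1 is off by 38.4 km.

Seismometer 1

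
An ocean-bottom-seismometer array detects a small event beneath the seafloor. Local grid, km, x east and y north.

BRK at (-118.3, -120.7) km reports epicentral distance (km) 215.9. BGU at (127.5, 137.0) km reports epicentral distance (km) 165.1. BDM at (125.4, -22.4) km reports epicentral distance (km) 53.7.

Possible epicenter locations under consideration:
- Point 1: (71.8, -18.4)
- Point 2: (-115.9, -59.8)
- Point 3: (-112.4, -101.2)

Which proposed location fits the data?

For each candidate, compare |candidate − station| to the reported distance:
Point 1: residuals BRK 0.0, BGU 0.0, BDM 0.0 → max 0.0 km
Point 2: residuals BRK 155.0, BGU 147.9, BDM 190.5 → max 190.5 km
Point 3: residuals BRK 195.5, BGU 173.0, BDM 196.8 → max 196.8 km
Only Point 1 has all residuals ≈ 0.

Point 1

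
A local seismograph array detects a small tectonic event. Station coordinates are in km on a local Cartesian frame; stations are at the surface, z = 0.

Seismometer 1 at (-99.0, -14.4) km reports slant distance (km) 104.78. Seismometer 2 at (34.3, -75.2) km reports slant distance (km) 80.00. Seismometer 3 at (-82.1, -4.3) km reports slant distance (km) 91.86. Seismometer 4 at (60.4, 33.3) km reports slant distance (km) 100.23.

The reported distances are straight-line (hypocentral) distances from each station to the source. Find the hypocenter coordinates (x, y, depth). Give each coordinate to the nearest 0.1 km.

(-6.1, -24.9, 47.3)

Each station gives a sphere (x−x_i)² + (y−y_i)² + z² = d_i² (stations at z=0).
Subtracting the Seismometer 1 sphere from Seismometer 2 and Seismometer 3: z² cancels, leaving linear equations in x and y:
266.6 x − 121.6 y = 1402.02
33.8 x + 20.2 y = -708.87
Solving: x ≈ -6.095, y ≈ -24.893 km (keep extra digits for the depth step; rounded: -6.1, -24.9).
Then from the Seismometer 1 sphere: z² = 104.78² − (x + 99.0)² − (y + 14.4)² with x = -6.095, y = -24.893, so z ≈ 47.301 ≈ 47.3 km.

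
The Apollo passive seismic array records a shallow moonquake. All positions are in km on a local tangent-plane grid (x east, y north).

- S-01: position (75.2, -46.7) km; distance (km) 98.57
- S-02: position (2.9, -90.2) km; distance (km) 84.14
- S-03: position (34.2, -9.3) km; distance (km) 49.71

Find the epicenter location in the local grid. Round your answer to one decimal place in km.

Circle about each station: (x − 75.2)² + (y + 46.7)² = 98.57²; (x − 2.9)² + (y + 90.2)² = 84.14²; (x − 34.2)² + (y + 9.3)² = 49.71².
Subtracting the S-01 equation from the S-02 and S-03 equations removes the quadratic terms:
-144.6 x − 87.0 y = 2945.03
-82.0 x + 74.8 y = 665.16
Solving the 2×2 system: x ≈ -15.5, y ≈ -8.1 km.
Check against S-01 (with the unrounded x, y): √((x − 75.2)²+(y + 46.7)²) = 98.57 ≈ 98.57 km. ✓

x ≈ -15.5 km, y ≈ -8.1 km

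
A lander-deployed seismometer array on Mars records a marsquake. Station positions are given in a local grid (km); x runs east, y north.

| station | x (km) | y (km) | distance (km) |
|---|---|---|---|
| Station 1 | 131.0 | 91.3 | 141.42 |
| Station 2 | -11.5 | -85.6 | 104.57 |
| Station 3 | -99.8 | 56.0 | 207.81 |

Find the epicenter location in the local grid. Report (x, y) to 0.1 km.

x ≈ 83.5 km, y ≈ -41.9 km

Circle about each station: (x − 131.0)² + (y − 91.3)² = 141.42²; (x + 11.5)² + (y + 85.6)² = 104.57²; (x + 99.8)² + (y − 56.0)² = 207.81².
Subtracting the Station 1 equation from the Station 2 and Station 3 equations removes the quadratic terms:
-285.0 x − 353.8 y = -8972.35
-461.6 x − 70.6 y = -35586.03
Solving the 2×2 system: x ≈ 83.5, y ≈ -41.9 km.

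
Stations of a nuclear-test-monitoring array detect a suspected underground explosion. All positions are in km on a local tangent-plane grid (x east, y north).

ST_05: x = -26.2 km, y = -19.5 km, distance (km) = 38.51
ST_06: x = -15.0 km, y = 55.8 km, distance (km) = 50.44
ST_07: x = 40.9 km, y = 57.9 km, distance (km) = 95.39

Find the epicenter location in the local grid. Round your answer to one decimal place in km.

(-44.1, 14.6)

Circle about each station: (x + 26.2)² + (y + 19.5)² = 38.51²; (x + 15.0)² + (y − 55.8)² = 50.44²; (x − 40.9)² + (y − 57.9)² = 95.39².
Subtracting pairs of circle equations eliminates x²+y² and gives linear equations (the radical axes):
22.4 x + 150.6 y = 1210.78
134.2 x + 154.8 y = -3657.70
Solving the 2×2 system: x ≈ -44.1, y ≈ 14.6 km.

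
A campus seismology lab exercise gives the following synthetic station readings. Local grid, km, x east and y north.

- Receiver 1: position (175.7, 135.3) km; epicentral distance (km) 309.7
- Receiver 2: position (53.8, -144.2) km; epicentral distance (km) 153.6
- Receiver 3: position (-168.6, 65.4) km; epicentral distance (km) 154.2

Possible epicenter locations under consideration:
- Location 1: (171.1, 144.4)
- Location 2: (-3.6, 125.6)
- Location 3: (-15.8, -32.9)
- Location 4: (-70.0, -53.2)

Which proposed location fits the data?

For each candidate, compare |candidate − station| to the reported distance:
Location 1: residuals Receiver 1 299.5, Receiver 2 157.9, Receiver 3 194.6 → max 299.5 km
Location 2: residuals Receiver 1 130.1, Receiver 2 122.2, Receiver 3 21.4 → max 130.1 km
Location 3: residuals Receiver 1 54.8, Receiver 2 22.3, Receiver 3 27.5 → max 54.8 km
Location 4: residuals Receiver 1 0.0, Receiver 2 0.0, Receiver 3 0.0 → max 0.0 km
Only Location 4 has all residuals ≈ 0.

Location 4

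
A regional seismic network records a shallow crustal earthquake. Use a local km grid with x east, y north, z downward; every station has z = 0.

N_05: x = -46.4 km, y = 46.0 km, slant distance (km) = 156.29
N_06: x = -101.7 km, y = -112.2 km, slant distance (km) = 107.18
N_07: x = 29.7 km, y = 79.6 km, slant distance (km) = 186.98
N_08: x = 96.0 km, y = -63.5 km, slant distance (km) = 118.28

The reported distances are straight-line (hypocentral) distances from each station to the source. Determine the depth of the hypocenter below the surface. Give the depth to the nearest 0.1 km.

Each station gives a sphere (x−x_i)² + (y−y_i)² + z² = d_i² (stations at z=0).
Subtracting the N_05 sphere from N_06 and N_07: z² cancels, leaving linear equations in x and y:
-110.6 x − 316.4 y = 31601.78
152.2 x + 67.2 y = -7585.67
Solving: x ≈ -6.789, y ≈ -97.506 km (keep extra digits for the depth step; rounded: -6.8, -97.5).
Then from the N_05 sphere: z² = 156.29² − (x + 46.4)² − (y − 46.0)² with x = -6.789, y = -97.506, so z ≈ 47.577 ≈ 47.6 km.
Check against N_08 (with the unrounded solution): distance 118.26 ≈ 118.28 km. ✓

47.6 km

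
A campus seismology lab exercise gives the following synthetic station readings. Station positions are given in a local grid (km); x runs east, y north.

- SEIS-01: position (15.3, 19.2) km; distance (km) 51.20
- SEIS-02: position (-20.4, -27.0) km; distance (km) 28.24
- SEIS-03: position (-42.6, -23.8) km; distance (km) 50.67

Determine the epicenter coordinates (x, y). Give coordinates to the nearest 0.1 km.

Circle about each station: (x − 15.3)² + (y − 19.2)² = 51.20²; (x + 20.4)² + (y + 27.0)² = 28.24²; (x + 42.6)² + (y + 23.8)² = 50.67².
Subtracting the SEIS-01 equation from the SEIS-02 and SEIS-03 equations removes the quadratic terms:
-71.4 x − 92.4 y = 2366.37
-115.8 x − 86.0 y = 1832.46
Solving the 2×2 system: x ≈ 7.5, y ≈ -31.4 km.
Check against SEIS-01 (with the unrounded x, y): √((x − 15.3)²+(y − 19.2)²) = 51.20 ≈ 51.20 km. ✓

(7.5, -31.4)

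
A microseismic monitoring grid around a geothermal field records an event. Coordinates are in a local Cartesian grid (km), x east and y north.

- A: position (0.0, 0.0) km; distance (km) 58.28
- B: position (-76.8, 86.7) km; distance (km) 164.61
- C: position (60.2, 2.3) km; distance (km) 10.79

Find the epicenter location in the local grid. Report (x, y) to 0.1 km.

Circle about each station: x² + y² = 58.28²; (x + 76.8)² + (y − 86.7)² = 164.61²; (x − 60.2)² + (y − 2.3)² = 10.79².
Subtracting the A equation from the B and C equations removes the quadratic terms:
-153.6 x + 173.4 y = -10284.76
120.4 x + 4.6 y = 6909.46
Solving the 2×2 system: x ≈ 57.7, y ≈ -8.2 km.

x ≈ 57.7 km, y ≈ -8.2 km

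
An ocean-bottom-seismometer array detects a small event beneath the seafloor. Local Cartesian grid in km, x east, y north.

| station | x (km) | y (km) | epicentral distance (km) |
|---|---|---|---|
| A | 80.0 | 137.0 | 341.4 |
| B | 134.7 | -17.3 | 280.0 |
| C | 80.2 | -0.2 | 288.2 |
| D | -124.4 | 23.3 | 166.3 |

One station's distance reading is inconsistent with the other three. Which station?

C

Solve using three stations at a time. Using A, B, D (subtract circle equations pairwise → linear system) gives (x, y) ≈ (-115.6, -142.8).
Distances from that point to each station vs reported:
  A: calculated 341.4 vs reported 341.4 → residual 0.0 km
  B: calculated 280.0 vs reported 280.0 → residual 0.0 km
  C: calculated 242.3 vs reported 288.2 → residual 45.9 km
  D: calculated 166.4 vs reported 166.3 → residual 0.1 km
A, B, D are mutually consistent (residuals ≈ 0); C is off by 45.9 km.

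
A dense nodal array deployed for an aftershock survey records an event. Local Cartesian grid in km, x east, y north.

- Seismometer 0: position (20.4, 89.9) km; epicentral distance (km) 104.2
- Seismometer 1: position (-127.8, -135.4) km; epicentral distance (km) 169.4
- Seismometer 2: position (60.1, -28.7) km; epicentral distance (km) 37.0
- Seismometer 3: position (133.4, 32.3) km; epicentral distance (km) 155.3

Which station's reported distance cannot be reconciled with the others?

Solve using three stations at a time. Using Seismometer 0, Seismometer 1, Seismometer 3 (subtract circle equations pairwise → linear system) gives (x, y) ≈ (-16.7, -7.5).
Distances from that point to each station vs reported:
  Seismometer 0: calculated 104.2 vs reported 104.2 → residual 0.0 km
  Seismometer 1: calculated 169.4 vs reported 169.4 → residual 0.0 km
  Seismometer 2: calculated 79.7 vs reported 37.0 → residual 42.7 km
  Seismometer 3: calculated 155.3 vs reported 155.3 → residual 0.0 km
Seismometer 0, Seismometer 1, Seismometer 3 are mutually consistent (residuals ≈ 0); Seismometer 2 is off by 42.7 km.

Seismometer 2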